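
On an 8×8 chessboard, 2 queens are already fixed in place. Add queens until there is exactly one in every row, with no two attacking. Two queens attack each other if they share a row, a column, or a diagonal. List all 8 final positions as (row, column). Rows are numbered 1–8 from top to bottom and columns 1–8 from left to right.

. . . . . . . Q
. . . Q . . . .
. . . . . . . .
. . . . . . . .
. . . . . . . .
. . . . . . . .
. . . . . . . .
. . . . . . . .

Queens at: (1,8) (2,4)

Row 3: attacked by (1,8)→{6,8}; (2,4)→{3,4,5}. Safe: 1, 2, 7. Place at column 1.
Row 4: attacked by (1,8)→{5,8}; (2,4)→{2,4,6}; (3,1)→{1,2}. Safe: 3, 7. Place at column 3.
Row 5: attacked by (1,8)→{4,8}; (2,4)→{1,4,7}; (3,1)→{1,3}; (4,3)→{2,3,4}. Safe: 5, 6. Place at column 6.
Row 6: attacked by (1,8)→{3,8}; (2,4)→{4,8}; (3,1)→{1,4}; (4,3)→{1,3,5}; (5,6)→{5,6,7}. Safe: 2. Place at column 2.
Row 7: attacked by (1,8)→{2,8}; (2,4)→{4}; (3,1)→{1,5}; (4,3)→{3,6}; (5,6)→{4,6,8}; (6,2)→{1,2,3}. Safe: 7. Place at column 7.
Row 8: attacked by (1,8)→{1,8}; (2,4)→{4}; (3,1)→{1,6}; (4,3)→{3,7}; (5,6)→{3,6}; (6,2)→{2,4}; (7,7)→{6,7,8}. Safe: 5. Place at column 5.
Columns [8, 4, 1, 3, 6, 2, 7, 5], r−c [-7, -2, 2, 1, -1, 4, 0, 3], r+c [9, 6, 4, 7, 11, 8, 14, 13] are all distinct, so no two queens attack.

(1,8) (2,4) (3,1) (4,3) (5,6) (6,2) (7,7) (8,5)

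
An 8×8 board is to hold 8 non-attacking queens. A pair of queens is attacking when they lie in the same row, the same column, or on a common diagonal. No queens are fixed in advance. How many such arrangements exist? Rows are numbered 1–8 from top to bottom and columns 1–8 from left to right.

Branch on row 1: col 1 → 4; col 2 → 8; col 3 → 16; col 4 → 18; col 5 → 18; col 6 → 16; col 7 → 8; col 8 → 4.
Sum: 4 + 8 + 16 + 18 + 18 + 16 + 8 + 4 = 92.
(This is the classic 8-queens count.)

92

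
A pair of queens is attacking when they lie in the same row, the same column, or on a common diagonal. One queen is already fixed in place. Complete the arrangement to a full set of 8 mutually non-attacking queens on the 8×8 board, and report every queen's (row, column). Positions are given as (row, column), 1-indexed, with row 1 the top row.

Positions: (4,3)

Row 1: attacked by (4,3)→{3,6}. Safe: 1, 2, 4, 5, 7, 8. Place at column 2.
Row 2: attacked by (1,2)→{1,2,3}; (4,3)→{1,3,5}. Safe: 4, 6, 7, 8. Place at column 6.
Row 3: attacked by (1,2)→{2,4}; (2,6)→{5,6,7}; (4,3)→{2,3,4}. Safe: 1, 8. Place at column 8.
Row 5: attacked by (1,2)→{2,6}; (2,6)→{3,6}; (3,8)→{6,8}; (4,3)→{2,3,4}. Safe: 1, 5, 7. Place at column 1.
Row 6: attacked by (1,2)→{2,7}; (2,6)→{2,6}; (3,8)→{5,8}; (4,3)→{1,3,5}; (5,1)→{1,2}. Safe: 4. Place at column 4.
Row 7: attacked by (1,2)→{2,8}; (2,6)→{1,6}; (3,8)→{4,8}; (4,3)→{3,6}; (5,1)→{1,3}; (6,4)→{3,4,5}. Safe: 7. Place at column 7.
Row 8: attacked by (1,2)→{2}; (2,6)→{6}; (3,8)→{3,8}; (4,3)→{3,7}; (5,1)→{1,4}; (6,4)→{2,4,6}; (7,7)→{6,7,8}. Safe: 5. Place at column 5.
Columns [2, 6, 8, 3, 1, 4, 7, 5], r−c [-1, -4, -5, 1, 4, 2, 0, 3], r+c [3, 8, 11, 7, 6, 10, 14, 13] are all distinct, so no two queens attack.

(1,2) (2,6) (3,8) (4,3) (5,1) (6,4) (7,7) (8,5)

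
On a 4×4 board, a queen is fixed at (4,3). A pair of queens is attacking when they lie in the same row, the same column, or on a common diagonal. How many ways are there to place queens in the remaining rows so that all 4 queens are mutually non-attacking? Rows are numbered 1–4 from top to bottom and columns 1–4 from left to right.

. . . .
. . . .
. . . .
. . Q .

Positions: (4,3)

Branch on row 1: col 1 → 0; col 2 → 1; col 4 → 0.
Sum: 0 + 1 + 0 = 1.

1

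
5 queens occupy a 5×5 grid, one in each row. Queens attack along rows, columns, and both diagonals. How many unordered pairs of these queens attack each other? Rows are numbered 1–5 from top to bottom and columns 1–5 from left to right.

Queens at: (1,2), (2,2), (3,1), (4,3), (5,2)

Same column: (1,2)–(2,2) (column 2); (1,2)–(5,2) (column 2); (2,2)–(5,2) (column 2).
Same diagonal: (2,2)–(3,1) (|2−3| = |2−1| = 1); (4,3)–(5,2) (|4−5| = |3−2| = 1).
Total attacking pairs: 5.

5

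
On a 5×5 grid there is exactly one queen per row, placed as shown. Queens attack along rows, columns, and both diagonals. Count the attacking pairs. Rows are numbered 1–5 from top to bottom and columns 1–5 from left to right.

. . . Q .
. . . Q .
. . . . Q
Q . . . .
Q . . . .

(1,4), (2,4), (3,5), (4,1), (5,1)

Same column: (1,4)–(2,4) (column 4); (4,1)–(5,1) (column 1).
Same diagonal: (1,4)–(4,1) (|1−4| = |4−1| = 3); (2,4)–(3,5) (|2−3| = |4−5| = 1); (2,4)–(5,1) (|2−5| = |4−1| = 3).
Total attacking pairs: 5.

5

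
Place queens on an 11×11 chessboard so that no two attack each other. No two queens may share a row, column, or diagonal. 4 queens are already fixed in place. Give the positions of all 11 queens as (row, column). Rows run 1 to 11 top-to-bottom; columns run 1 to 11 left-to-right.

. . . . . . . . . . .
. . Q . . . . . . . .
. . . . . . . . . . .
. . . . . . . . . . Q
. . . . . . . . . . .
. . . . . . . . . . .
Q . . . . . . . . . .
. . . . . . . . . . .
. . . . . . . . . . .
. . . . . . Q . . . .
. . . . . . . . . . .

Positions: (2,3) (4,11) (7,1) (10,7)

(1,9) (2,3) (3,8) (4,11) (5,4) (6,6) (7,1) (8,10) (9,5) (10,7) (11,2)

Row 1: attacked by (2,3)→{2,3,4}; (4,11)→{8,11}; (7,1)→{1,7}; (10,7)→{7}. Safe: 5, 6, 9, 10. Place at column 9.
Row 3: attacked by (1,9)→{7,9,11}; (2,3)→{2,3,4}; (4,11)→{10,11}; (7,1)→{1,5}; (10,7)→{7}. Safe: 6, 8. Place at column 8.
Row 5: attacked by (1,9)→{5,9}; (2,3)→{3,6}; (3,8)→{6,8,10}; (4,11)→{10,11}; (7,1)→{1,3}; (10,7)→{2,7}. Safe: 4. Place at column 4.
Row 6: attacked by (1,9)→{4,9}; (2,3)→{3,7}; (3,8)→{5,8,11}; (4,11)→{9,11}; (5,4)→{3,4,5}; (7,1)→{1,2}; (10,7)→{3,7,11}. Safe: 6, 10. Place at column 6.
Row 8: attacked by (1,9)→{2,9}; (2,3)→{3,9}; (3,8)→{3,8}; (4,11)→{7,11}; (5,4)→{1,4,7}; (6,6)→{4,6,8}; (7,1)→{1,2}; (10,7)→{5,7,9}. Safe: 10. Place at column 10.
Row 9: attacked by (1,9)→{1,9}; (2,3)→{3,10}; (3,8)→{2,8}; (4,11)→{6,11}; (5,4)→{4,8}; (6,6)→{3,6,9}; (7,1)→{1,3}; (8,10)→{9,10,11}; (10,7)→{6,7,8}. Safe: 5. Place at column 5.
Row 11: attacked by (1,9)→{9}; (2,3)→{3}; (3,8)→{8}; (4,11)→{4,11}; (5,4)→{4,10}; (6,6)→{1,6,11}; (7,1)→{1,5}; (8,10)→{7,10}; (9,5)→{3,5,7}; (10,7)→{6,7,8}. Safe: 2. Place at column 2.
Columns [9, 3, 8, 11, 4, 6, 1, 10, 5, 7, 2], r−c [-8, -1, -5, -7, 1, 0, 6, -2, 4, 3, 9], r+c [10, 5, 11, 15, 9, 12, 8, 18, 14, 17, 13] are all distinct, so no two queens attack.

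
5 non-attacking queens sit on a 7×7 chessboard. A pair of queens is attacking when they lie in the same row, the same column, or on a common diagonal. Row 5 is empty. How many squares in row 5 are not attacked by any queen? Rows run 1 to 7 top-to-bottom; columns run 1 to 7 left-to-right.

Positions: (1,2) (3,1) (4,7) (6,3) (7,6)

(1,2) attacks row 5 at column 2 and diagonals 6.
(3,1) attacks row 5 at column 1 and diagonals 3.
(4,7) attacks row 5 at column 7 and diagonals 6.
(6,3) attacks row 5 at column 3 and diagonals 2, 4.
(7,6) attacks row 5 at column 6 and diagonals 4.
Attacked columns: {1, 2, 3, 4, 6, 7}. Safe: {5}.

1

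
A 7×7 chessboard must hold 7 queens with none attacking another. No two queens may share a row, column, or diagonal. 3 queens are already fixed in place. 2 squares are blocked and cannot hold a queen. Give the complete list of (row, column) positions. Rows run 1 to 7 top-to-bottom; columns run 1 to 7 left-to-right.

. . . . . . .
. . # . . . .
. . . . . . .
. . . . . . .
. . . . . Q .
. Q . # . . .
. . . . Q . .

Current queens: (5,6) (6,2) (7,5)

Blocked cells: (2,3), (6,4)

Row 1: attacked by (5,6)→{2,6}; (6,2)→{2,7}; (7,5)→{5}. Safe: 1, 3, 4. Place at column 1.
Row 2: attacked by (1,1)→{1,2}; (5,6)→{3,6}; (6,2)→{2,6}; (7,5)→{5}. Blocked: 3. Safe: 4, 7. Place at column 4.
Row 3: attacked by (1,1)→{1,3}; (2,4)→{3,4,5}; (5,6)→{4,6}; (6,2)→{2,5}; (7,5)→{1,5}. Safe: 7. Place at column 7.
Row 4: attacked by (1,1)→{1,4}; (2,4)→{2,4,6}; (3,7)→{6,7}; (5,6)→{5,6,7}; (6,2)→{2,4}; (7,5)→{2,5}. Safe: 3. Place at column 3.
Columns [1, 4, 7, 3, 6, 2, 5], r−c [0, -2, -4, 1, -1, 4, 2], r+c [2, 6, 10, 7, 11, 8, 12] are all distinct, so no two queens attack.

(1,1) (2,4) (3,7) (4,3) (5,6) (6,2) (7,5)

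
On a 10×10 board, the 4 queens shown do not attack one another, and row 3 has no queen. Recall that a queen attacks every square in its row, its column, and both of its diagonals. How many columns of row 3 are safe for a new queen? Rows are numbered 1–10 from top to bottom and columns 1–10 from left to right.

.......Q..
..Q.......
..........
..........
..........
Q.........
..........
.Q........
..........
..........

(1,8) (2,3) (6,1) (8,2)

(1,8) attacks row 3 at column 8 and diagonals 6, 10.
(2,3) attacks row 3 at column 3 and diagonals 2, 4.
(6,1) attacks row 3 at column 1 and diagonals 4.
(8,2) attacks row 3 at column 2 and diagonals 7.
Attacked columns: {1, 2, 3, 4, 6, 7, 8, 10}. Safe: {5, 9}.

2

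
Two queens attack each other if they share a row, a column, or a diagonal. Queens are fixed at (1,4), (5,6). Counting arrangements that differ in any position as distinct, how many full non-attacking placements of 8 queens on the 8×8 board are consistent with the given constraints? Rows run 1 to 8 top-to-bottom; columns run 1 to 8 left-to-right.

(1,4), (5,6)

6

Branch on row 2: col 1 → 1; col 2 → 3; col 7 → 1; col 8 → 1.
Sum: 1 + 3 + 1 + 1 = 6.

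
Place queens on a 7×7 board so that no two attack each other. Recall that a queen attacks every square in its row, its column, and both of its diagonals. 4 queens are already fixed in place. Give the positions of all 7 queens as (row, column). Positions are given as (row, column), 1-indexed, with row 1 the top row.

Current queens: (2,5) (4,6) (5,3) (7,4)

(1,1) (2,5) (3,2) (4,6) (5,3) (6,7) (7,4)

Row 1: attacked by (2,5)→{4,5,6}; (4,6)→{3,6}; (5,3)→{3,7}; (7,4)→{4}. Safe: 1, 2. Place at column 1.
Row 3: attacked by (1,1)→{1,3}; (2,5)→{4,5,6}; (4,6)→{5,6,7}; (5,3)→{1,3,5}; (7,4)→{4}. Safe: 2. Place at column 2.
Row 6: attacked by (1,1)→{1,6}; (2,5)→{1,5}; (3,2)→{2,5}; (4,6)→{4,6}; (5,3)→{2,3,4}; (7,4)→{3,4,5}. Safe: 7. Place at column 7.
Columns [1, 5, 2, 6, 3, 7, 4], r−c [0, -3, 1, -2, 2, -1, 3], r+c [2, 7, 5, 10, 8, 13, 11] are all distinct, so no two queens attack.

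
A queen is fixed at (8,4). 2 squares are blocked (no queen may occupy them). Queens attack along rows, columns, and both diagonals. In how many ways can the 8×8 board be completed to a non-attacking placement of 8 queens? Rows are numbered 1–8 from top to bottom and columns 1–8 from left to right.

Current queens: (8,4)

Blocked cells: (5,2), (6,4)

16

Branch on row 1: col 1 → 1; col 2 → 3; col 3 → 3; col 5 → 2; col 6 → 4; col 7 → 3; col 8 → 0.
Sum: 1 + 3 + 3 + 2 + 4 + 3 + 0 = 16.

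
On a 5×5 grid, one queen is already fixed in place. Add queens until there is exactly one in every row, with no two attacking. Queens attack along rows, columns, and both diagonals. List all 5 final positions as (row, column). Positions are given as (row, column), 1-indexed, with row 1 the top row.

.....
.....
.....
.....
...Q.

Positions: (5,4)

Row 1: attacked by (5,4)→{4}. Safe: 1, 2, 3, 5. Place at column 2.
Row 2: attacked by (1,2)→{1,2,3}; (5,4)→{1,4}. Safe: 5. Place at column 5.
Row 3: attacked by (1,2)→{2,4}; (2,5)→{4,5}; (5,4)→{2,4}. Safe: 1, 3. Place at column 3.
Row 4: attacked by (1,2)→{2,5}; (2,5)→{3,5}; (3,3)→{2,3,4}; (5,4)→{3,4,5}. Safe: 1. Place at column 1.
Columns [2, 5, 3, 1, 4], r−c [-1, -3, 0, 3, 1], r+c [3, 7, 6, 5, 9] are all distinct, so no two queens attack.

(1,2) (2,5) (3,3) (4,1) (5,4)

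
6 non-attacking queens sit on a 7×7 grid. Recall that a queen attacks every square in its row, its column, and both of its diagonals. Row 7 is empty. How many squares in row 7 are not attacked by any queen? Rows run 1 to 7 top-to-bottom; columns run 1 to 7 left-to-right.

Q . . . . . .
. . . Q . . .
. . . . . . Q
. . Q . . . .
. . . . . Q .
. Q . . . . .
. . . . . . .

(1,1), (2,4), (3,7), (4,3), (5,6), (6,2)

1

(1,1) attacks row 7 at column 1 and diagonals 7.
(2,4) attacks row 7 at column 4.
(3,7) attacks row 7 at column 7 and diagonals 3.
(4,3) attacks row 7 at column 3 and diagonals 6.
(5,6) attacks row 7 at column 6 and diagonals 4.
(6,2) attacks row 7 at column 2 and diagonals 1, 3.
Attacked columns: {1, 2, 3, 4, 6, 7}. Safe: {5}.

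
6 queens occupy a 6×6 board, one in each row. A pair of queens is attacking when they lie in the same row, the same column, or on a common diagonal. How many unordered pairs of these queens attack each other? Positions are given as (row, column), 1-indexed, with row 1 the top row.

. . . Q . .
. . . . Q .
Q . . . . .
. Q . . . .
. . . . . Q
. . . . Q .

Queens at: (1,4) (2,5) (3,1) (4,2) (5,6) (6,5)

4

Same column: (2,5)–(6,5) (column 5).
Same diagonal: (1,4)–(2,5) (|1−2| = |4−5| = 1); (3,1)–(4,2) (|3−4| = |1−2| = 1); (5,6)–(6,5) (|5−6| = |6−5| = 1).
Total attacking pairs: 4.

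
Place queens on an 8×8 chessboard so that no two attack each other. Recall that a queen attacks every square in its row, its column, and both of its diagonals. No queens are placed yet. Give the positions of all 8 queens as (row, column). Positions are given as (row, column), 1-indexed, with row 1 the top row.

(1,1) (2,7) (3,4) (4,6) (5,8) (6,2) (7,5) (8,3)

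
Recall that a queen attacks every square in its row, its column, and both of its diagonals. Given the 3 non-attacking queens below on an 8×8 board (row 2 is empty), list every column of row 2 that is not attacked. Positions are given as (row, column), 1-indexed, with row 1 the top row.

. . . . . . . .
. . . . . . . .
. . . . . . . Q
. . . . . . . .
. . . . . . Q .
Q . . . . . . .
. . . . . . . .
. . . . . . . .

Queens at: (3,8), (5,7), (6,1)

columns 2, 3, 6

(3,8) attacks row 2 at column 8 and diagonals 7.
(5,7) attacks row 2 at column 7 and diagonals 4.
(6,1) attacks row 2 at column 1 and diagonals 5.
Attacked columns: {1, 4, 5, 7, 8}. Safe: {2, 3, 6}.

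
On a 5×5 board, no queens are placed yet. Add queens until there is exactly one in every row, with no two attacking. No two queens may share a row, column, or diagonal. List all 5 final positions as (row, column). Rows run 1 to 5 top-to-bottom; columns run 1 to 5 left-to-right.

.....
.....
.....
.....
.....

(1,2) (2,5) (3,3) (4,1) (5,4)

Row 1: Safe: 1, 2, 3, 4, 5. Place at column 2.
Row 2: attacked by (1,2)→{1,2,3}. Safe: 4, 5. Place at column 5.
Row 3: attacked by (1,2)→{2,4}; (2,5)→{4,5}. Safe: 1, 3. Place at column 3.
Row 4: attacked by (1,2)→{2,5}; (2,5)→{3,5}; (3,3)→{2,3,4}. Safe: 1. Place at column 1.
Row 5: attacked by (1,2)→{2}; (2,5)→{2,5}; (3,3)→{1,3,5}; (4,1)→{1,2}. Safe: 4. Place at column 4.
Columns [2, 5, 3, 1, 4], r−c [-1, -3, 0, 3, 1], r+c [3, 7, 6, 5, 9] are all distinct, so no two queens attack.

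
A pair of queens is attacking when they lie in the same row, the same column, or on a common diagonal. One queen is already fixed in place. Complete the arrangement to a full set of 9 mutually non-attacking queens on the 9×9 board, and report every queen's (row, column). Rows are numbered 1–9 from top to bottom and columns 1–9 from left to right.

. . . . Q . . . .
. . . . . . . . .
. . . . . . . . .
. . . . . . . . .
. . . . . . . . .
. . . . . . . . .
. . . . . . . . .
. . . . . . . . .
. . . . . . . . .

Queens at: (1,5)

Row 2: attacked by (1,5)→{4,5,6}. Safe: 1, 2, 3, 7, 8, 9. Place at column 7.
Row 3: attacked by (1,5)→{3,5,7}; (2,7)→{6,7,8}. Safe: 1, 2, 4, 9. Place at column 2.
Row 4: attacked by (1,5)→{2,5,8}; (2,7)→{5,7,9}; (3,2)→{1,2,3}. Safe: 4, 6. Place at column 6.
Row 5: attacked by (1,5)→{1,5,9}; (2,7)→{4,7}; (3,2)→{2,4}; (4,6)→{5,6,7}. Safe: 3, 8. Place at column 3.
Row 6: attacked by (1,5)→{5}; (2,7)→{3,7}; (3,2)→{2,5}; (4,6)→{4,6,8}; (5,3)→{2,3,4}. Safe: 1, 9. Place at column 1.
Row 7: attacked by (1,5)→{5}; (2,7)→{2,7}; (3,2)→{2,6}; (4,6)→{3,6,9}; (5,3)→{1,3,5}; (6,1)→{1,2}. Safe: 4, 8. Place at column 8.
Row 8: attacked by (1,5)→{5}; (2,7)→{1,7}; (3,2)→{2,7}; (4,6)→{2,6}; (5,3)→{3,6}; (6,1)→{1,3}; (7,8)→{7,8,9}. Safe: 4. Place at column 4.
Row 9: attacked by (1,5)→{5}; (2,7)→{7}; (3,2)→{2,8}; (4,6)→{1,6}; (5,3)→{3,7}; (6,1)→{1,4}; (7,8)→{6,8}; (8,4)→{3,4,5}. Safe: 9. Place at column 9.
Columns [5, 7, 2, 6, 3, 1, 8, 4, 9], r−c [-4, -5, 1, -2, 2, 5, -1, 4, 0], r+c [6, 9, 5, 10, 8, 7, 15, 12, 18] are all distinct, so no two queens attack.

(1,5) (2,7) (3,2) (4,6) (5,3) (6,1) (7,8) (8,4) (9,9)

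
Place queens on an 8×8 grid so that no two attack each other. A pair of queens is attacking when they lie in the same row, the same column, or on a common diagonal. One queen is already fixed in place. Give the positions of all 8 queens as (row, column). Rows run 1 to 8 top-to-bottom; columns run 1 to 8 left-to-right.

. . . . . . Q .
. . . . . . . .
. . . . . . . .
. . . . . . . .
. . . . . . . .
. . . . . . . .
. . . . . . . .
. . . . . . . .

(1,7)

Row 2: attacked by (1,7)→{6,7,8}. Safe: 1, 2, 3, 4, 5. Place at column 4.
Row 3: attacked by (1,7)→{5,7}; (2,4)→{3,4,5}. Safe: 1, 2, 6, 8. Place at column 2.
Row 4: attacked by (1,7)→{4,7}; (2,4)→{2,4,6}; (3,2)→{1,2,3}. Safe: 5, 8. Place at column 8.
Row 5: attacked by (1,7)→{3,7}; (2,4)→{1,4,7}; (3,2)→{2,4}; (4,8)→{7,8}. Safe: 5, 6. Place at column 6.
Row 6: attacked by (1,7)→{2,7}; (2,4)→{4,8}; (3,2)→{2,5}; (4,8)→{6,8}; (5,6)→{5,6,7}. Safe: 1, 3. Place at column 1.
Row 7: attacked by (1,7)→{1,7}; (2,4)→{4}; (3,2)→{2,6}; (4,8)→{5,8}; (5,6)→{4,6,8}; (6,1)→{1,2}. Safe: 3. Place at column 3.
Row 8: attacked by (1,7)→{7}; (2,4)→{4}; (3,2)→{2,7}; (4,8)→{4,8}; (5,6)→{3,6}; (6,1)→{1,3}; (7,3)→{2,3,4}. Safe: 5. Place at column 5.
Columns [7, 4, 2, 8, 6, 1, 3, 5], r−c [-6, -2, 1, -4, -1, 5, 4, 3], r+c [8, 6, 5, 12, 11, 7, 10, 13] are all distinct, so no two queens attack.

(1,7) (2,4) (3,2) (4,8) (5,6) (6,1) (7,3) (8,5)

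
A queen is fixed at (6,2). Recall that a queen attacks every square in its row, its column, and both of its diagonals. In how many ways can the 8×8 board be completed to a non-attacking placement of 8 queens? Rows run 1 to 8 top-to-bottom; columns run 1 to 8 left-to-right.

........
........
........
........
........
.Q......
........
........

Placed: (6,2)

14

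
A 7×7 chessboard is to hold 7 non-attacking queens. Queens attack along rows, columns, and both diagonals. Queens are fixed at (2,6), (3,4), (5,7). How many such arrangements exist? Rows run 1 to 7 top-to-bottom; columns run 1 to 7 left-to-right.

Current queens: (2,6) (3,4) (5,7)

1

Branch on row 1: col 1 → 1.
Sum: 1 = 1.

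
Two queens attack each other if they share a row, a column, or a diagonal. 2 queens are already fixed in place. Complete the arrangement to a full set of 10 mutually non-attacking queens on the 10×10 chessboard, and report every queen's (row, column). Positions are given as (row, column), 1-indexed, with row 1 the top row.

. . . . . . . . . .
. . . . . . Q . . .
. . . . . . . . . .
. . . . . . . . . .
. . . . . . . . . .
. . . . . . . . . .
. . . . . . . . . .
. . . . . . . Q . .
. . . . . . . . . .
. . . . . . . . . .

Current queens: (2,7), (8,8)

(1,2) (2,7) (3,10) (4,6) (5,3) (6,1) (7,4) (8,8) (9,5) (10,9)

Row 1: attacked by (2,7)→{6,7,8}; (8,8)→{1,8}. Safe: 2, 3, 4, 5, 9, 10. Place at column 2.
Row 3: attacked by (1,2)→{2,4}; (2,7)→{6,7,8}; (8,8)→{3,8}. Safe: 1, 5, 9, 10. Place at column 10.
Row 4: attacked by (1,2)→{2,5}; (2,7)→{5,7,9}; (3,10)→{9,10}; (8,8)→{4,8}. Safe: 1, 3, 6. Place at column 6.
Row 5: attacked by (1,2)→{2,6}; (2,7)→{4,7,10}; (3,10)→{8,10}; (4,6)→{5,6,7}; (8,8)→{5,8}. Safe: 1, 3, 9. Place at column 3.
Row 6: attacked by (1,2)→{2,7}; (2,7)→{3,7}; (3,10)→{7,10}; (4,6)→{4,6,8}; (5,3)→{2,3,4}; (8,8)→{6,8,10}. Safe: 1, 5, 9. Place at column 1.
Row 7: attacked by (1,2)→{2,8}; (2,7)→{2,7}; (3,10)→{6,10}; (4,6)→{3,6,9}; (5,3)→{1,3,5}; (6,1)→{1,2}; (8,8)→{7,8,9}. Safe: 4. Place at column 4.
Row 9: attacked by (1,2)→{2,10}; (2,7)→{7}; (3,10)→{4,10}; (4,6)→{1,6}; (5,3)→{3,7}; (6,1)→{1,4}; (7,4)→{2,4,6}; (8,8)→{7,8,9}. Safe: 5. Place at column 5.
Row 10: attacked by (1,2)→{2}; (2,7)→{7}; (3,10)→{3,10}; (4,6)→{6}; (5,3)→{3,8}; (6,1)→{1,5}; (7,4)→{1,4,7}; (8,8)→{6,8,10}; (9,5)→{4,5,6}. Safe: 9. Place at column 9.
Columns [2, 7, 10, 6, 3, 1, 4, 8, 5, 9], r−c [-1, -5, -7, -2, 2, 5, 3, 0, 4, 1], r+c [3, 9, 13, 10, 8, 7, 11, 16, 14, 19] are all distinct, so no two queens attack.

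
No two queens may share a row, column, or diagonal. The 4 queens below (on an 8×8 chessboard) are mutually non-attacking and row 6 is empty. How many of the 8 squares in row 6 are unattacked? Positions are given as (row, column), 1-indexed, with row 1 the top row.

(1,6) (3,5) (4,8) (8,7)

(1,6) attacks row 6 at column 6 and diagonals 1.
(3,5) attacks row 6 at column 5 and diagonals 2, 8.
(4,8) attacks row 6 at column 8 and diagonals 6.
(8,7) attacks row 6 at column 7 and diagonals 5.
Attacked columns: {1, 2, 5, 6, 7, 8}. Safe: {3, 4}.

2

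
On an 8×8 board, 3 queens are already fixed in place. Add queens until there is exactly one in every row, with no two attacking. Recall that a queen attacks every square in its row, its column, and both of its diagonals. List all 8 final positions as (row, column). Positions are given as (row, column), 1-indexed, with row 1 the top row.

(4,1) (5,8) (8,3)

(1,6) (2,4) (3,7) (4,1) (5,8) (6,2) (7,5) (8,3)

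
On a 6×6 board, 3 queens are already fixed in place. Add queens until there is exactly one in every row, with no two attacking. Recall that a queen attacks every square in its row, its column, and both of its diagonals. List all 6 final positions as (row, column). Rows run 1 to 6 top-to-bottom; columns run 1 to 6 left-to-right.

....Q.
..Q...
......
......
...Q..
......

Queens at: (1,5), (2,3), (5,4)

(1,5) (2,3) (3,1) (4,6) (5,4) (6,2)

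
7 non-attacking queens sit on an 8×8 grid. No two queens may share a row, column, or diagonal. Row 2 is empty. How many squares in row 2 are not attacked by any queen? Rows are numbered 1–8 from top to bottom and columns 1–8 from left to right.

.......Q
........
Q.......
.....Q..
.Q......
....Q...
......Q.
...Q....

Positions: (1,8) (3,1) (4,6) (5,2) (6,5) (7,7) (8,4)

1

(1,8) attacks row 2 at column 8 and diagonals 7.
(3,1) attacks row 2 at column 1 and diagonals 2.
(4,6) attacks row 2 at column 6 and diagonals 4, 8.
(5,2) attacks row 2 at column 2 and diagonals 5.
(6,5) attacks row 2 at column 5 and diagonals 1.
(7,7) attacks row 2 at column 7 and diagonals 2.
(8,4) attacks row 2 at column 4.
Attacked columns: {1, 2, 4, 5, 6, 7, 8}. Safe: {3}.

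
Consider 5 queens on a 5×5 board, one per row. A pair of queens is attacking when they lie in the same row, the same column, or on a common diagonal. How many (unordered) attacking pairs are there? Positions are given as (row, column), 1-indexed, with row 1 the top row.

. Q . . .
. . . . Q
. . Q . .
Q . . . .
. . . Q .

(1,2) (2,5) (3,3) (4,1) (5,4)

0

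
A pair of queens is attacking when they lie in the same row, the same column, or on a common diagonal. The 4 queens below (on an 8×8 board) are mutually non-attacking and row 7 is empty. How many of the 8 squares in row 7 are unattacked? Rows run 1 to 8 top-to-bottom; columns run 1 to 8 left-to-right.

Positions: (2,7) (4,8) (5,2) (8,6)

(2,7) attacks row 7 at column 7 and diagonals 2.
(4,8) attacks row 7 at column 8 and diagonals 5.
(5,2) attacks row 7 at column 2 and diagonals 4.
(8,6) attacks row 7 at column 6 and diagonals 5, 7.
Attacked columns: {2, 4, 5, 6, 7, 8}. Safe: {1, 3}.

2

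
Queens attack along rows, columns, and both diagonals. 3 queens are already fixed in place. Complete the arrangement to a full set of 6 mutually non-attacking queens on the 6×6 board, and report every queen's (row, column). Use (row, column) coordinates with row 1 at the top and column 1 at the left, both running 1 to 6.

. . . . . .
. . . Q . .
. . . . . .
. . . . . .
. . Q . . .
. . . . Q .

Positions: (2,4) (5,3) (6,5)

(1,2) (2,4) (3,6) (4,1) (5,3) (6,5)

Row 1: attacked by (2,4)→{3,4,5}; (5,3)→{3}; (6,5)→{5}. Safe: 1, 2, 6. Place at column 2.
Row 3: attacked by (1,2)→{2,4}; (2,4)→{3,4,5}; (5,3)→{1,3,5}; (6,5)→{2,5}. Safe: 6. Place at column 6.
Row 4: attacked by (1,2)→{2,5}; (2,4)→{2,4,6}; (3,6)→{5,6}; (5,3)→{2,3,4}; (6,5)→{3,5}. Safe: 1. Place at column 1.
Columns [2, 4, 6, 1, 3, 5], r−c [-1, -2, -3, 3, 2, 1], r+c [3, 6, 9, 5, 8, 11] are all distinct, so no two queens attack.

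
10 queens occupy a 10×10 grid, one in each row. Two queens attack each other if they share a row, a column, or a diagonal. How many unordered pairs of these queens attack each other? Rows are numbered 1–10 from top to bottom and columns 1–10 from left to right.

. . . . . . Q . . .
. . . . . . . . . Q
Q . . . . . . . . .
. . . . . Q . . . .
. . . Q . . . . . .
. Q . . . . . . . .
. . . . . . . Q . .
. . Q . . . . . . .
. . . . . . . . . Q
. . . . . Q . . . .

5

Same column: (2,10)–(9,10) (column 10); (4,6)–(10,6) (column 6).
Same diagonal: (1,7)–(6,2) (|1−6| = |7−2| = 5); (6,2)–(10,6) (|6−10| = |2−6| = 4); (7,8)–(9,10) (|7−9| = |8−10| = 2).
Total attacking pairs: 5.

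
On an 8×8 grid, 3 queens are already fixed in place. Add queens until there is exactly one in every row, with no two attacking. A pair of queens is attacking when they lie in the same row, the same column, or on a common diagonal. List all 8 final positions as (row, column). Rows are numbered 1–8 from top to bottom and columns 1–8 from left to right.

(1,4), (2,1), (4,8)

Row 3: attacked by (1,4)→{2,4,6}; (2,1)→{1,2}; (4,8)→{7,8}. Safe: 3, 5. Place at column 5.
Row 5: attacked by (1,4)→{4,8}; (2,1)→{1,4}; (3,5)→{3,5,7}; (4,8)→{7,8}. Safe: 2, 6. Place at column 6.
Row 6: attacked by (1,4)→{4}; (2,1)→{1,5}; (3,5)→{2,5,8}; (4,8)→{6,8}; (5,6)→{5,6,7}. Safe: 3. Place at column 3.
Row 7: attacked by (1,4)→{4}; (2,1)→{1,6}; (3,5)→{1,5}; (4,8)→{5,8}; (5,6)→{4,6,8}; (6,3)→{2,3,4}. Safe: 7. Place at column 7.
Row 8: attacked by (1,4)→{4}; (2,1)→{1,7}; (3,5)→{5}; (4,8)→{4,8}; (5,6)→{3,6}; (6,3)→{1,3,5}; (7,7)→{6,7,8}. Safe: 2. Place at column 2.
Columns [4, 1, 5, 8, 6, 3, 7, 2], r−c [-3, 1, -2, -4, -1, 3, 0, 6], r+c [5, 3, 8, 12, 11, 9, 14, 10] are all distinct, so no two queens attack.

(1,4) (2,1) (3,5) (4,8) (5,6) (6,3) (7,7) (8,2)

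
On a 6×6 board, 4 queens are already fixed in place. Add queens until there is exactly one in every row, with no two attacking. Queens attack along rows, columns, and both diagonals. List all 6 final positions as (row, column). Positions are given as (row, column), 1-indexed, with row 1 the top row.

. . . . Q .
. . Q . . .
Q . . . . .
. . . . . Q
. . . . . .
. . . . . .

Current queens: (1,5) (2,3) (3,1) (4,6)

(1,5) (2,3) (3,1) (4,6) (5,4) (6,2)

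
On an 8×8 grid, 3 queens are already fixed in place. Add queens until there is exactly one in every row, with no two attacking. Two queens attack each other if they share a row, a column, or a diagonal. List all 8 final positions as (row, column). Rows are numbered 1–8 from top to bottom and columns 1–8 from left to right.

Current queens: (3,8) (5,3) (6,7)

Row 1: attacked by (3,8)→{6,8}; (5,3)→{3,7}; (6,7)→{2,7}. Safe: 1, 4, 5. Place at column 5.
Row 2: attacked by (1,5)→{4,5,6}; (3,8)→{7,8}; (5,3)→{3,6}; (6,7)→{3,7}. Safe: 1, 2. Place at column 1.
Row 4: attacked by (1,5)→{2,5,8}; (2,1)→{1,3}; (3,8)→{7,8}; (5,3)→{2,3,4}; (6,7)→{5,7}. Safe: 6. Place at column 6.
Row 7: attacked by (1,5)→{5}; (2,1)→{1,6}; (3,8)→{4,8}; (4,6)→{3,6}; (5,3)→{1,3,5}; (6,7)→{6,7,8}. Safe: 2. Place at column 2.
Row 8: attacked by (1,5)→{5}; (2,1)→{1,7}; (3,8)→{3,8}; (4,6)→{2,6}; (5,3)→{3,6}; (6,7)→{5,7}; (7,2)→{1,2,3}. Safe: 4. Place at column 4.
Columns [5, 1, 8, 6, 3, 7, 2, 4], r−c [-4, 1, -5, -2, 2, -1, 5, 4], r+c [6, 3, 11, 10, 8, 13, 9, 12] are all distinct, so no two queens attack.

(1,5) (2,1) (3,8) (4,6) (5,3) (6,7) (7,2) (8,4)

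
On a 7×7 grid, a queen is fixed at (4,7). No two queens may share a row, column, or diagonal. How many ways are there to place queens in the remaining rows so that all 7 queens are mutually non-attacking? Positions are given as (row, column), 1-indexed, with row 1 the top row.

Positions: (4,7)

6

Branch on row 1: col 1 → 1; col 2 → 2; col 3 → 0; col 5 → 1; col 6 → 2.
Sum: 1 + 2 + 0 + 1 + 2 = 6.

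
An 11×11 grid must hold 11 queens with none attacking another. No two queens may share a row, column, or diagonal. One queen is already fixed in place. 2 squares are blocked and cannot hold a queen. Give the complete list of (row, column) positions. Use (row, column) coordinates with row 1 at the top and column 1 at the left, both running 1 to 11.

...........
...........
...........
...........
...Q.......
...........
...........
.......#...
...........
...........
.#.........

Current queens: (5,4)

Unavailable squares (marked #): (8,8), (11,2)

(1,9) (2,3) (3,10) (4,8) (5,4) (6,11) (7,1) (8,6) (9,2) (10,5) (11,7)

Row 1: attacked by (5,4)→{4,8}. Safe: 1, 2, 3, 5, 6, 7, 9, 10, 11. Place at column 9.
Row 2: attacked by (1,9)→{8,9,10}; (5,4)→{1,4,7}. Safe: 2, 3, 5, 6, 11. Place at column 3.
Row 3: attacked by (1,9)→{7,9,11}; (2,3)→{2,3,4}; (5,4)→{2,4,6}. Safe: 1, 5, 8, 10. Place at column 10.
Row 4: attacked by (1,9)→{6,9}; (2,3)→{1,3,5}; (3,10)→{9,10,11}; (5,4)→{3,4,5}. Safe: 2, 7, 8. Place at column 8.
Row 6: attacked by (1,9)→{4,9}; (2,3)→{3,7}; (3,10)→{7,10}; (4,8)→{6,8,10}; (5,4)→{3,4,5}. Safe: 1, 2, 11. Place at column 11.
Row 7: attacked by (1,9)→{3,9}; (2,3)→{3,8}; (3,10)→{6,10}; (4,8)→{5,8,11}; (5,4)→{2,4,6}; (6,11)→{10,11}. Safe: 1, 7. Place at column 1.
Row 8: attacked by (1,9)→{2,9}; (2,3)→{3,9}; (3,10)→{5,10}; (4,8)→{4,8}; (5,4)→{1,4,7}; (6,11)→{9,11}; (7,1)→{1,2}. Blocked: 8. Safe: 6. Place at column 6.
Row 9: attacked by (1,9)→{1,9}; (2,3)→{3,10}; (3,10)→{4,10}; (4,8)→{3,8}; (5,4)→{4,8}; (6,11)→{8,11}; (7,1)→{1,3}; (8,6)→{5,6,7}. Safe: 2. Place at column 2.
Row 10: attacked by (1,9)→{9}; (2,3)→{3,11}; (3,10)→{3,10}; (4,8)→{2,8}; (5,4)→{4,9}; (6,11)→{7,11}; (7,1)→{1,4}; (8,6)→{4,6,8}; (9,2)→{1,2,3}. Safe: 5. Place at column 5.
Row 11: attacked by (1,9)→{9}; (2,3)→{3}; (3,10)→{2,10}; (4,8)→{1,8}; (5,4)→{4,10}; (6,11)→{6,11}; (7,1)→{1,5}; (8,6)→{3,6,9}; (9,2)→{2,4}; (10,5)→{4,5,6}. Blocked: 2. Safe: 7. Place at column 7.
Columns [9, 3, 10, 8, 4, 11, 1, 6, 2, 5, 7], r−c [-8, -1, -7, -4, 1, -5, 6, 2, 7, 5, 4], r+c [10, 5, 13, 12, 9, 17, 8, 14, 11, 15, 18] are all distinct, so no two queens attack.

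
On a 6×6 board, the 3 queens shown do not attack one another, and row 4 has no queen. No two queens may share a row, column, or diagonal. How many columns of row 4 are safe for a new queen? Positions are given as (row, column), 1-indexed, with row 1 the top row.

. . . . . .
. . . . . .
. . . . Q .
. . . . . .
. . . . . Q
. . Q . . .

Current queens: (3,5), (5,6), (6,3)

(3,5) attacks row 4 at column 5 and diagonals 4, 6.
(5,6) attacks row 4 at column 6 and diagonals 5.
(6,3) attacks row 4 at column 3 and diagonals 1, 5.
Attacked columns: {1, 3, 4, 5, 6}. Safe: {2}.

1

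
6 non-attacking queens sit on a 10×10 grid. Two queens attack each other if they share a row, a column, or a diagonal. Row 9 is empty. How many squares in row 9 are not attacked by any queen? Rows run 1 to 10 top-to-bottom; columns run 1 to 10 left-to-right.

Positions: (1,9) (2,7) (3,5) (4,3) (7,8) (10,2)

1

(1,9) attacks row 9 at column 9 and diagonals 1.
(2,7) attacks row 9 at column 7.
(3,5) attacks row 9 at column 5.
(4,3) attacks row 9 at column 3 and diagonals 8.
(7,8) attacks row 9 at column 8 and diagonals 6, 10.
(10,2) attacks row 9 at column 2 and diagonals 1, 3.
Attacked columns: {1, 2, 3, 5, 6, 7, 8, 9, 10}. Safe: {4}.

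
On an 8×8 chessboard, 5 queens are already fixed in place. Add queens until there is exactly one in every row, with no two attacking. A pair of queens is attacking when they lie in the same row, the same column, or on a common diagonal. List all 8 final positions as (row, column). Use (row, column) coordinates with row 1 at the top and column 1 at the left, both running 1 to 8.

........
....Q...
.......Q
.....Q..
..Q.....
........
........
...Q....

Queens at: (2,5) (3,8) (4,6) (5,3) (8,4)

(1,1) (2,5) (3,8) (4,6) (5,3) (6,7) (7,2) (8,4)

Row 1: attacked by (2,5)→{4,5,6}; (3,8)→{6,8}; (4,6)→{3,6}; (5,3)→{3,7}; (8,4)→{4}. Safe: 1, 2. Place at column 1.
Row 6: attacked by (1,1)→{1,6}; (2,5)→{1,5}; (3,8)→{5,8}; (4,6)→{4,6,8}; (5,3)→{2,3,4}; (8,4)→{2,4,6}. Safe: 7. Place at column 7.
Row 7: attacked by (1,1)→{1,7}; (2,5)→{5}; (3,8)→{4,8}; (4,6)→{3,6}; (5,3)→{1,3,5}; (6,7)→{6,7,8}; (8,4)→{3,4,5}. Safe: 2. Place at column 2.
Columns [1, 5, 8, 6, 3, 7, 2, 4], r−c [0, -3, -5, -2, 2, -1, 5, 4], r+c [2, 7, 11, 10, 8, 13, 9, 12] are all distinct, so no two queens attack.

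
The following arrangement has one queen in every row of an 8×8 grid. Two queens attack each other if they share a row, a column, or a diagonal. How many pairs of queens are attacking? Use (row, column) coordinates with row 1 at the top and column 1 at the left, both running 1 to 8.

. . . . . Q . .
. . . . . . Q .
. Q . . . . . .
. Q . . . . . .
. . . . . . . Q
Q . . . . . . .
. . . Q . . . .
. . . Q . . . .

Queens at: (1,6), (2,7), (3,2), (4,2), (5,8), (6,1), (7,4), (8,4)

4

Same column: (3,2)–(4,2) (column 2); (7,4)–(8,4) (column 4).
Same diagonal: (1,6)–(2,7) (|1−2| = |6−7| = 1); (1,6)–(6,1) (|1−6| = |6−1| = 5).
Total attacking pairs: 4.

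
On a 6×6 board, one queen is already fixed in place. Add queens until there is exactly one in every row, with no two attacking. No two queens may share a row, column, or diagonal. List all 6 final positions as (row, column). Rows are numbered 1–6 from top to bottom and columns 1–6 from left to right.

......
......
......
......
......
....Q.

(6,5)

(1,2) (2,4) (3,6) (4,1) (5,3) (6,5)

Row 1: attacked by (6,5)→{5}. Safe: 1, 2, 3, 4, 6. Place at column 2.
Row 2: attacked by (1,2)→{1,2,3}; (6,5)→{1,5}. Safe: 4, 6. Place at column 4.
Row 3: attacked by (1,2)→{2,4}; (2,4)→{3,4,5}; (6,5)→{2,5}. Safe: 1, 6. Place at column 6.
Row 4: attacked by (1,2)→{2,5}; (2,4)→{2,4,6}; (3,6)→{5,6}; (6,5)→{3,5}. Safe: 1. Place at column 1.
Row 5: attacked by (1,2)→{2,6}; (2,4)→{1,4}; (3,6)→{4,6}; (4,1)→{1,2}; (6,5)→{4,5,6}. Safe: 3. Place at column 3.
Columns [2, 4, 6, 1, 3, 5], r−c [-1, -2, -3, 3, 2, 1], r+c [3, 6, 9, 5, 8, 11] are all distinct, so no two queens attack.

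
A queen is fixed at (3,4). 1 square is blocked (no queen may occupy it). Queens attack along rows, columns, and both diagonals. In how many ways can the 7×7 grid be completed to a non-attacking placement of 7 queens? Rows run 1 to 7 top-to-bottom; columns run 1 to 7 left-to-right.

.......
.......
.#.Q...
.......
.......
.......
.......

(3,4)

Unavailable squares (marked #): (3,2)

4

Branch on row 1: col 1 → 1; col 3 → 1; col 5 → 1; col 7 → 1.
Sum: 1 + 1 + 1 + 1 = 4.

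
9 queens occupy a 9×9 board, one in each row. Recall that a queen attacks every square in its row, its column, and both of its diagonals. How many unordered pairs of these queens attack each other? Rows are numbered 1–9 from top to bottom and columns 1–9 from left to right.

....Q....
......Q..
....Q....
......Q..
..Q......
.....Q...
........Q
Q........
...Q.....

Same column: (1,5)–(3,5) (column 5); (2,7)–(4,7) (column 7).
Same diagonal: (2,7)–(8,1) (|2−8| = |7−1| = 6); (3,5)–(5,3) (|3−5| = |5−3| = 2); (3,5)–(7,9) (|3−7| = |5−9| = 4).
Total attacking pairs: 5.

5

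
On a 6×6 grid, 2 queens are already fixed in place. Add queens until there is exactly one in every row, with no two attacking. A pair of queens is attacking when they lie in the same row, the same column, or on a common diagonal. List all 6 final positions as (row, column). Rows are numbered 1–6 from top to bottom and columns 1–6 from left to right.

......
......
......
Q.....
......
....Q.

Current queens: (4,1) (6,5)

Row 1: attacked by (4,1)→{1,4}; (6,5)→{5}. Safe: 2, 3, 6. Place at column 2.
Row 2: attacked by (1,2)→{1,2,3}; (4,1)→{1,3}; (6,5)→{1,5}. Safe: 4, 6. Place at column 4.
Row 3: attacked by (1,2)→{2,4}; (2,4)→{3,4,5}; (4,1)→{1,2}; (6,5)→{2,5}. Safe: 6. Place at column 6.
Row 5: attacked by (1,2)→{2,6}; (2,4)→{1,4}; (3,6)→{4,6}; (4,1)→{1,2}; (6,5)→{4,5,6}. Safe: 3. Place at column 3.
Columns [2, 4, 6, 1, 3, 5], r−c [-1, -2, -3, 3, 2, 1], r+c [3, 6, 9, 5, 8, 11] are all distinct, so no two queens attack.

(1,2) (2,4) (3,6) (4,1) (5,3) (6,5)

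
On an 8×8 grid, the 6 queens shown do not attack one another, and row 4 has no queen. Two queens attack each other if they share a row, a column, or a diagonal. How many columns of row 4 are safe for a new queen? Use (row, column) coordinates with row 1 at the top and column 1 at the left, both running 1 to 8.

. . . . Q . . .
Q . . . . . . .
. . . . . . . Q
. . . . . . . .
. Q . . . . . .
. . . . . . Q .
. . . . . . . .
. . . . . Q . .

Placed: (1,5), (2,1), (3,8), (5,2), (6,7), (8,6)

(1,5) attacks row 4 at column 5 and diagonals 2, 8.
(2,1) attacks row 4 at column 1 and diagonals 3.
(3,8) attacks row 4 at column 8 and diagonals 7.
(5,2) attacks row 4 at column 2 and diagonals 1, 3.
(6,7) attacks row 4 at column 7 and diagonals 5.
(8,6) attacks row 4 at column 6 and diagonals 2.
Attacked columns: {1, 2, 3, 5, 6, 7, 8}. Safe: {4}.

1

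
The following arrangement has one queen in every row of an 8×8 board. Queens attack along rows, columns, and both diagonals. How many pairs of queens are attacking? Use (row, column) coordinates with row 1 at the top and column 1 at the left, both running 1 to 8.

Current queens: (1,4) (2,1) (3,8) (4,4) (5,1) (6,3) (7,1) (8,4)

Same column: (1,4)–(4,4) (column 4); (1,4)–(8,4) (column 4); (2,1)–(5,1) (column 1); (2,1)–(7,1) (column 1); (4,4)–(8,4) (column 4); (5,1)–(7,1) (column 1).
Same diagonal: (4,4)–(7,1) (|4−7| = |4−1| = 3); (5,1)–(8,4) (|5−8| = |1−4| = 3).
Total attacking pairs: 8.

8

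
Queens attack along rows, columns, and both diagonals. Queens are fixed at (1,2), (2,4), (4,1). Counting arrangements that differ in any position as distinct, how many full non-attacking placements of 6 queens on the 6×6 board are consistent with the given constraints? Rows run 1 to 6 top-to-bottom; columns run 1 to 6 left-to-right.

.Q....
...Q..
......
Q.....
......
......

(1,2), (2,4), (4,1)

Branch on row 3: col 6 → 1.
Sum: 1 = 1.

1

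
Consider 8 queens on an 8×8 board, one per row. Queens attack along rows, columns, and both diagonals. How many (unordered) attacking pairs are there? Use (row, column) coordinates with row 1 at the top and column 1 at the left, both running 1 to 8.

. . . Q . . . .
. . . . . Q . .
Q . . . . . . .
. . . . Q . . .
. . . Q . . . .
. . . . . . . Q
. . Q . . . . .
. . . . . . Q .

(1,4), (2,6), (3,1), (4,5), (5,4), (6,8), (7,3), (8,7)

3

Same column: (1,4)–(5,4) (column 4).
Same diagonal: (4,5)–(5,4) (|4−5| = |5−4| = 1); (5,4)–(8,7) (|5−8| = |4−7| = 3).
Total attacking pairs: 3.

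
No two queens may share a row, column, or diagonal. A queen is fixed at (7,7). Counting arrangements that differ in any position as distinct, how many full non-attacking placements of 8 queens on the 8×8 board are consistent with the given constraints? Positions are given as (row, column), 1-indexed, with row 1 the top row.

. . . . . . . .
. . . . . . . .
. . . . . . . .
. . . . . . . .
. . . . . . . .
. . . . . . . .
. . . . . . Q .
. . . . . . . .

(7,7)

Branch on row 1: col 2 → 3; col 3 → 5; col 4 → 2; col 5 → 1; col 6 → 3; col 8 → 2.
Sum: 3 + 5 + 2 + 1 + 3 + 2 = 16.

16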